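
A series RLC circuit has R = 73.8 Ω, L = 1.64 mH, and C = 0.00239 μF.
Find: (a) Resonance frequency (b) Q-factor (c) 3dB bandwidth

Step 1 — Resonance condition Im(Z)=0 gives ω₀ = 1/√(LC).
Step 2 — ω₀ = 1/√(0.00164·2.39e-09) = 5.051e+05 rad/s.
Step 3 — f₀ = ω₀/(2π) = 8.039e+04 Hz.
Step 4 — Series Q: Q = ω₀L/R = 5.051e+05·0.00164/73.8 = 11.22.
Step 5 — 3dB bandwidth: Δω = ω₀/Q = 4.5e+04 rad/s; BW = Δω/(2π) = 7162 Hz.

(a) f₀ = 8.039e+04 Hz  (b) Q = 11.22  (c) BW = 7162 Hz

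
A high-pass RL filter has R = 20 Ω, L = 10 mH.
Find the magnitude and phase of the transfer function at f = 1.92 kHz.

Step 1 — Angular frequency: ω = 2π·1920 = 1.206e+04 rad/s.
Step 2 — Transfer function: H(jω) = jωL/(R + jωL).
Step 3 — Numerator jωL = j·120.6; denominator R + jωL = 20 + j120.6.
Step 4 — H = 0.9733 + j0.1614.
Step 5 — Magnitude: |H| = 0.9865 (-0.1 dB); phase: φ = 9.4°.

|H| = 0.9865 (-0.1 dB), φ = 9.4°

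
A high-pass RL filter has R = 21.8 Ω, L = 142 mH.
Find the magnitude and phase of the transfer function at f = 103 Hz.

Step 1 — Angular frequency: ω = 2π·103 = 647.2 rad/s.
Step 2 — Transfer function: H(jω) = jωL/(R + jωL).
Step 3 — Numerator jωL = j·91.9; denominator R + jωL = 21.8 + j91.9.
Step 4 — H = 0.9467 + j0.2246.
Step 5 — Magnitude: |H| = 0.973 (-0.2 dB); phase: φ = 13.3°.

|H| = 0.973 (-0.2 dB), φ = 13.3°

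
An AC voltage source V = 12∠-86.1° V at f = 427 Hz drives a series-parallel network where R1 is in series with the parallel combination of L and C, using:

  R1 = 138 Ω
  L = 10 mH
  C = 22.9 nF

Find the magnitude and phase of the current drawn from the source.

Step 1 — Angular frequency: ω = 2π·f = 2π·427 = 2683 rad/s.
Step 2 — Component impedances:
  R1: Z = R = 138 Ω
  L: Z = jωL = j·2683·0.01 = 0 + j26.83 Ω
  C: Z = 1/(jωC) = -j/(ω·C) = 0 - j1.628e+04 Ω
Step 3 — Parallel branch: L || C = 1/(1/L + 1/C) = 0 + j26.87 Ω.
Step 4 — Series with R1: Z_total = R1 + (L || C) = 138 + j26.87 Ω = 140.6∠11.0° Ω.
Step 5 — Source phasor: V = 12∠-86.1° V = 0.8162 - j11.97 V.
Step 6 — Ohm's law: I = V / Z_total = (0.8162 - j11.97) / (138 + j26.87) = -0.01058 - j0.0847 A.
Step 7 — Convert to polar: |I| = 0.08535 A, ∠I = -97.1°.

I = 0.08535∠-97.1° A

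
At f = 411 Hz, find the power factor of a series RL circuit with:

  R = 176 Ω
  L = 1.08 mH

Step 1 — Angular frequency: ω = 2π·f = 2π·411 = 2582 rad/s.
Step 2 — Component impedances:
  R: Z = R = 176 Ω
  L: Z = jωL = j·2582·0.00108 = 0 + j2.789 Ω
Step 3 — Series combination: Z_total = R + L = 176 + j2.789 Ω = 176∠0.9° Ω.
Step 4 — Power factor: PF = cos(φ) = Re(Z)/|Z| = 176/176.02 = 0.9999.
Step 5 — Type: Im(Z) = 2.789 ⇒ lagging (phase φ = 0.9°).

PF = 0.9999 (lagging, φ = 0.9°)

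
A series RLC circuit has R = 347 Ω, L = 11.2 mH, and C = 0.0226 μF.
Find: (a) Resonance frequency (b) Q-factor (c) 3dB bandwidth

Step 1 — Resonance: ω₀ = 1/√(LC) = 1/√(0.0112·2.26e-08) = 6.285e+04 rad/s.
Step 2 — f₀ = ω₀/(2π) = 1e+04 Hz.
Step 3 — Series Q: Q = ω₀L/R = 6.285e+04·0.0112/347 = 2.029.
Step 4 — Bandwidth: Δω = ω₀/Q = 3.098e+04 rad/s; BW = Δω/(2π) = 4931 Hz.

(a) f₀ = 1e+04 Hz  (b) Q = 2.029  (c) BW = 4931 Hz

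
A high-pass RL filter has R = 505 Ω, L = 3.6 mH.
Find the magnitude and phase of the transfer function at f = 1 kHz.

Step 1 — Angular frequency: ω = 2π·1000 = 6283 rad/s.
Step 2 — Transfer function: H(jω) = jωL/(R + jωL).
Step 3 — Numerator jωL = j·22.62; denominator R + jωL = 505 + j22.62.
Step 4 — H = 0.002002 + j0.0447.
Step 5 — Magnitude: |H| = 0.04475 (-27.0 dB); phase: φ = 87.4°.

|H| = 0.04475 (-27.0 dB), φ = 87.4°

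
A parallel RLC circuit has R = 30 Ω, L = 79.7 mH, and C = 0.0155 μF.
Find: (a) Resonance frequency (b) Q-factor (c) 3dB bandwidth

Step 1 — Resonance: ω₀ = 1/√(LC) = 1/√(0.0797·1.55e-08) = 2.845e+04 rad/s.
Step 2 — f₀ = ω₀/(2π) = 4528 Hz.
Step 3 — Parallel Q: Q = R/(ω₀L) = 30/(2.845e+04·0.0797) = 0.01323.
Step 4 — Bandwidth: Δω = ω₀/Q = 2.151e+06 rad/s; BW = Δω/(2π) = 3.423e+05 Hz.

(a) f₀ = 4528 Hz  (b) Q = 0.01323  (c) BW = 3.423e+05 Hz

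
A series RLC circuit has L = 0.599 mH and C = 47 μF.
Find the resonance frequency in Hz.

Step 1 — Resonance condition Im(Z)=0 gives ω₀ = 1/√(LC).
Step 2 — ω₀ = 1/√(0.000599·4.7e-05) = 5960 rad/s.
Step 3 — f₀ = ω₀/(2π) = 948.5 Hz.

f₀ = 948.5 Hz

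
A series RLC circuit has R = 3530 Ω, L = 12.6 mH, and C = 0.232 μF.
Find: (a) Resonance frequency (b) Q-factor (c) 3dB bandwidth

Step 1 — Resonance condition Im(Z)=0 gives ω₀ = 1/√(LC).
Step 2 — ω₀ = 1/√(0.0126·2.32e-07) = 1.85e+04 rad/s.
Step 3 — f₀ = ω₀/(2π) = 2944 Hz.
Step 4 — Series Q: Q = ω₀L/R = 1.85e+04·0.0126/3530 = 0.06602.
Step 5 — 3dB bandwidth: Δω = ω₀/Q = 2.802e+05 rad/s; BW = Δω/(2π) = 4.459e+04 Hz.

(a) f₀ = 2944 Hz  (b) Q = 0.06602  (c) BW = 4.459e+04 Hz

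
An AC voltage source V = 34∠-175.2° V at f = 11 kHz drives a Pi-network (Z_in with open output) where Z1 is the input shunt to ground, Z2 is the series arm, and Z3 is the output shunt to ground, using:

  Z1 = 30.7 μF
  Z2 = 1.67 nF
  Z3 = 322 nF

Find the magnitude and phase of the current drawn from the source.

Step 1 — Angular frequency: ω = 2π·f = 2π·1.1e+04 = 6.912e+04 rad/s.
Step 2 — Component impedances:
  Z1: Z = 1/(jωC) = -j/(ω·C) = 0 - j0.4713 Ω
  Z2: Z = 1/(jωC) = -j/(ω·C) = 0 - j8664 Ω
  Z3: Z = 1/(jωC) = -j/(ω·C) = 0 - j44.93 Ω
Step 3 — With open output, the series arm Z2 and the output shunt Z3 appear in series to ground: Z2 + Z3 = 0 - j8709 Ω.
Step 4 — Parallel with input shunt Z1: Z_in = Z1 || (Z2 + Z3) = 0 - j0.4713 Ω = 0.4713∠-90.0° Ω.
Step 5 — Source phasor: V = 34∠-175.2° V = -33.88 - j2.845 V.
Step 6 — Ohm's law: I = V / Z_total = (-33.88 - j2.845) / (0 - j0.4713) = 6.037 - j71.89 A.
Step 7 — Convert to polar: |I| = 72.15 A, ∠I = -85.2°.

I = 72.15∠-85.2° A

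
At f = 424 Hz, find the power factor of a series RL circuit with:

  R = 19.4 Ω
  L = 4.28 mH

Step 1 — Angular frequency: ω = 2π·f = 2π·424 = 2664 rad/s.
Step 2 — Component impedances:
  R: Z = R = 19.4 Ω
  L: Z = jωL = j·2664·0.00428 = 0 + j11.4 Ω
Step 3 — Series combination: Z_total = R + L = 19.4 + j11.4 Ω = 22.5∠30.4° Ω.
Step 4 — Power factor: PF = cos(φ) = Re(Z)/|Z| = 19.4/22.503 = 0.8621.
Step 5 — Type: Im(Z) = 11.4 ⇒ lagging (phase φ = 30.4°).

PF = 0.8621 (lagging, φ = 30.4°)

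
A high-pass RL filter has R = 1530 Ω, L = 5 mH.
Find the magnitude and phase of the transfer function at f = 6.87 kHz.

Step 1 — Angular frequency: ω = 2π·6870 = 4.317e+04 rad/s.
Step 2 — Transfer function: H(jω) = jωL/(R + jωL).
Step 3 — Numerator jωL = j·215.8; denominator R + jωL = 1530 + j215.8.
Step 4 — H = 0.01951 + j0.1383.
Step 5 — Magnitude: |H| = 0.1397 (-17.1 dB); phase: φ = 82.0°.

|H| = 0.1397 (-17.1 dB), φ = 82.0°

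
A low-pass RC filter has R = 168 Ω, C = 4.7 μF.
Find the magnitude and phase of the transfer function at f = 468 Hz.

Step 1 — Angular frequency: ω = 2π·468 = 2941 rad/s.
Step 2 — Transfer function: H(jω) = 1/(1 + jωRC).
Step 3 — Denominator: 1 + jωRC = 1 + j·2941·168·4.7e-06 = 1 + j2.322.
Step 4 — H = 0.1565 - j0.3633.
Step 5 — Magnitude: |H| = 0.3956 (-8.1 dB); phase: φ = -66.7°.

|H| = 0.3956 (-8.1 dB), φ = -66.7°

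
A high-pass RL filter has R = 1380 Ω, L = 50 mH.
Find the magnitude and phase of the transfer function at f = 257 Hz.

Step 1 — Angular frequency: ω = 2π·257 = 1615 rad/s.
Step 2 — Transfer function: H(jω) = jωL/(R + jωL).
Step 3 — Numerator jωL = j·80.74; denominator R + jωL = 1380 + j80.74.
Step 4 — H = 0.003411 + j0.05831.
Step 5 — Magnitude: |H| = 0.05841 (-24.7 dB); phase: φ = 86.7°.

|H| = 0.05841 (-24.7 dB), φ = 86.7°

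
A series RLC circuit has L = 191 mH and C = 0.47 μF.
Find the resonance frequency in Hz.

Step 1 — Resonance condition Im(Z)=0 gives ω₀ = 1/√(LC).
Step 2 — ω₀ = 1/√(0.191·4.7e-07) = 3338 rad/s.
Step 3 — f₀ = ω₀/(2π) = 531.2 Hz.

f₀ = 531.2 Hz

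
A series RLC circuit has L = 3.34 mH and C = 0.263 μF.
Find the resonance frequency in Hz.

Step 1 — Resonance condition Im(Z)=0 gives ω₀ = 1/√(LC).
Step 2 — ω₀ = 1/√(0.00334·2.63e-07) = 3.374e+04 rad/s.
Step 3 — f₀ = ω₀/(2π) = 5370 Hz.

f₀ = 5370 Hz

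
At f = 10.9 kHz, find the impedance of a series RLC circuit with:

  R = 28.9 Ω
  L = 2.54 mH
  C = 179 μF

Step 1 — Angular frequency: ω = 2π·f = 2π·1.09e+04 = 6.849e+04 rad/s.
Step 2 — Component impedances:
  R: Z = R = 28.9 Ω
  L: Z = jωL = j·6.849e+04·0.00254 = 0 + j174 Ω
  C: Z = 1/(jωC) = -j/(ω·C) = 0 - j0.08157 Ω
Step 3 — Series combination: Z_total = R + L + C = 28.9 + j173.9 Ω = 176.3∠80.6° Ω.

Z = 28.9 + j173.9 Ω = 176.3∠80.6° Ω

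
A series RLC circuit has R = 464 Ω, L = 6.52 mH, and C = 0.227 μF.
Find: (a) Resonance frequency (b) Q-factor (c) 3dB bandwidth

Step 1 — Resonance: ω₀ = 1/√(LC) = 1/√(0.00652·2.27e-07) = 2.599e+04 rad/s.
Step 2 — f₀ = ω₀/(2π) = 4137 Hz.
Step 3 — Series Q: Q = ω₀L/R = 2.599e+04·0.00652/464 = 0.3653.
Step 4 — Bandwidth: Δω = ω₀/Q = 7.117e+04 rad/s; BW = Δω/(2π) = 1.133e+04 Hz.

(a) f₀ = 4137 Hz  (b) Q = 0.3653  (c) BW = 1.133e+04 Hz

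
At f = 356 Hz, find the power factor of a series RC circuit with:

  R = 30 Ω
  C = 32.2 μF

Step 1 — Angular frequency: ω = 2π·f = 2π·356 = 2237 rad/s.
Step 2 — Component impedances:
  R: Z = R = 30 Ω
  C: Z = 1/(jωC) = -j/(ω·C) = 0 - j13.88 Ω
Step 3 — Series combination: Z_total = R + C = 30 - j13.88 Ω = 33.06∠-24.8° Ω.
Step 4 — Power factor: PF = cos(φ) = Re(Z)/|Z| = 30/33.057 = 0.9075.
Step 5 — Type: Im(Z) = -13.88 ⇒ leading (phase φ = -24.8°).

PF = 0.9075 (leading, φ = -24.8°)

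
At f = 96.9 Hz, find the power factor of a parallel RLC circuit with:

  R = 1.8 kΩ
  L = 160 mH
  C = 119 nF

Step 1 — Angular frequency: ω = 2π·f = 2π·96.9 = 608.8 rad/s.
Step 2 — Component impedances:
  R: Z = R = 1800 Ω
  L: Z = jωL = j·608.8·0.16 = 0 + j97.41 Ω
  C: Z = 1/(jωC) = -j/(ω·C) = 0 - j1.38e+04 Ω
Step 3 — Parallel combination: 1/Z_total = 1/R + 1/L + 1/C; Z_total = 5.331 + j97.82 Ω = 97.96∠86.9° Ω.
Step 4 — Power factor: PF = cos(φ) = Re(Z)/|Z| = 5.331/97.96 = 0.05442.
Step 5 — Type: Im(Z) = 97.82 ⇒ lagging (phase φ = 86.9°).

PF = 0.05442 (lagging, φ = 86.9°)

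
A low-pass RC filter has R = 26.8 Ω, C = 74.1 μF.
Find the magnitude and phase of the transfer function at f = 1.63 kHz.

Step 1 — Angular frequency: ω = 2π·1630 = 1.024e+04 rad/s.
Step 2 — Transfer function: H(jω) = 1/(1 + jωRC).
Step 3 — Denominator: 1 + jωRC = 1 + j·1.024e+04·26.8·7.41e-05 = 1 + j20.34.
Step 4 — H = 0.002412 - j0.04905.
Step 5 — Magnitude: |H| = 0.04911 (-26.2 dB); phase: φ = -87.2°.

|H| = 0.04911 (-26.2 dB), φ = -87.2°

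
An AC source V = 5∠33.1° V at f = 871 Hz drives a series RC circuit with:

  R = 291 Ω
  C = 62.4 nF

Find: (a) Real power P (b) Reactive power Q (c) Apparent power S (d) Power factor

Step 1 — Angular frequency: ω = 2π·f = 2π·871 = 5473 rad/s.
Step 2 — Component impedances:
  R: Z = R = 291 Ω
  C: Z = 1/(jωC) = -j/(ω·C) = 0 - j2928 Ω
Step 3 — Series combination: Z_total = R + C = 291 - j2928 Ω = 2943∠-84.3° Ω.
Step 4 — Source phasor: V = 5∠33.1° V = 4.189 + j2.731 V.
Step 5 — Current: I = V / Z = -0.0007826 + j0.001508 A = 0.001699∠117.4° A.
Step 6 — Complex power: S = V·I* = 0.0008401 - j0.008454 VA.
Step 7 — Real power: P = Re(S) = 0.0008401 W.
Step 8 — Reactive power: Q = Im(S) = -0.008454 VAR.
Step 9 — Apparent power: |S| = 0.008495 VA.
Step 10 — Power factor: PF = P/|S| = 0.09889 (leading).

(a) P = 0.0008401 W  (b) Q = -0.008454 VAR  (c) S = 0.008495 VA  (d) PF = 0.09889 (leading)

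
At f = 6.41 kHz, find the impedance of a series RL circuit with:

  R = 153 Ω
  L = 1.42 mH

Step 1 — Angular frequency: ω = 2π·f = 2π·6410 = 4.028e+04 rad/s.
Step 2 — Component impedances:
  R: Z = R = 153 Ω
  L: Z = jωL = j·4.028e+04·0.00142 = 0 + j57.19 Ω
Step 3 — Series combination: Z_total = R + L = 153 + j57.19 Ω = 163.3∠20.5° Ω.

Z = 153 + j57.19 Ω = 163.3∠20.5° Ω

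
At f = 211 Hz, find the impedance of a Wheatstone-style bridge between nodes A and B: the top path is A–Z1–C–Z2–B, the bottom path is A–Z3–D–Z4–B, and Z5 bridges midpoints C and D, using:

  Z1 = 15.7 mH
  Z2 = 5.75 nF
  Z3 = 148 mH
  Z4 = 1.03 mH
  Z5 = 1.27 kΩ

Step 1 — Angular frequency: ω = 2π·f = 2π·211 = 1326 rad/s.
Step 2 — Component impedances:
  Z1: Z = jωL = j·1326·0.0157 = 0 + j20.81 Ω
  Z2: Z = 1/(jωC) = -j/(ω·C) = 0 - j1.312e+05 Ω
  Z3: Z = jωL = j·1326·0.148 = 0 + j196.2 Ω
  Z4: Z = jωL = j·1326·0.00103 = 0 + j1.366 Ω
  Z5: Z = R = 1270 Ω
Step 3 — Bridge requires nodal analysis (the Z5 bridge couples midpoints C and D, so the two paths cannot be reduced to a simple series/parallel combination). Setting node B to ground and injecting 1 A at node A, the 3-node admittance system at A, C, D solves to V_A = Z_AB = 29.55 + j192.8 Ω = 195.1∠81.3° Ω.

Z = 29.55 + j192.8 Ω = 195.1∠81.3° Ω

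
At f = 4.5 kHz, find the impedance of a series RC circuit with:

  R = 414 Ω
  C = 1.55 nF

Step 1 — Angular frequency: ω = 2π·f = 2π·4500 = 2.827e+04 rad/s.
Step 2 — Component impedances:
  R: Z = R = 414 Ω
  C: Z = 1/(jωC) = -j/(ω·C) = 0 - j2.282e+04 Ω
Step 3 — Series combination: Z_total = R + C = 414 - j2.282e+04 Ω = 2.282e+04∠-89.0° Ω.

Z = 414 - j2.282e+04 Ω = 2.282e+04∠-89.0° Ω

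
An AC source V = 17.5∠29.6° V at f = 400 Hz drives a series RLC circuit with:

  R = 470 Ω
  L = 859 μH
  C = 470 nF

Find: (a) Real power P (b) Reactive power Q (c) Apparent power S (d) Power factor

Step 1 — Angular frequency: ω = 2π·f = 2π·400 = 2513 rad/s.
Step 2 — Component impedances:
  R: Z = R = 470 Ω
  L: Z = jωL = j·2513·0.000859 = 0 + j2.159 Ω
  C: Z = 1/(jωC) = -j/(ω·C) = 0 - j846.6 Ω
Step 3 — Series combination: Z_total = R + L + C = 470 - j844.4 Ω = 966.4∠-60.9° Ω.
Step 4 — Source phasor: V = 17.5∠29.6° V = 15.22 + j8.644 V.
Step 5 — Current: I = V / Z = -0.0001579 + j0.01811 A = 0.01811∠90.5° A.
Step 6 — Complex power: S = V·I* = 0.1541 - j0.2769 VA.
Step 7 — Real power: P = Re(S) = 0.1541 W.
Step 8 — Reactive power: Q = Im(S) = -0.2769 VAR.
Step 9 — Apparent power: |S| = 0.3169 VA.
Step 10 — Power factor: PF = P/|S| = 0.4863 (leading).

(a) P = 0.1541 W  (b) Q = -0.2769 VAR  (c) S = 0.3169 VA  (d) PF = 0.4863 (leading)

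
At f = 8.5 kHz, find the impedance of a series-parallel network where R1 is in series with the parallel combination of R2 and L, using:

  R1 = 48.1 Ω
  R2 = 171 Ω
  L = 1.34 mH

Step 1 — Angular frequency: ω = 2π·f = 2π·8500 = 5.341e+04 rad/s.
Step 2 — Component impedances:
  R1: Z = R = 48.1 Ω
  R2: Z = R = 171 Ω
  L: Z = jωL = j·5.341e+04·0.00134 = 0 + j71.57 Ω
Step 3 — Parallel branch: R2 || L = 1/(1/R2 + 1/L) = 25.49 + j60.9 Ω.
Step 4 — Series with R1: Z_total = R1 + (R2 || L) = 73.59 + j60.9 Ω = 95.52∠39.6° Ω.

Z = 73.59 + j60.9 Ω = 95.52∠39.6° Ω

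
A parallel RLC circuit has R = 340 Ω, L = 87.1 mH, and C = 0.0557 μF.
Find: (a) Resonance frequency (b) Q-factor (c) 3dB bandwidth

Step 1 — Resonance: ω₀ = 1/√(LC) = 1/√(0.0871·5.57e-08) = 1.436e+04 rad/s.
Step 2 — f₀ = ω₀/(2π) = 2285 Hz.
Step 3 — Parallel Q: Q = R/(ω₀L) = 340/(1.436e+04·0.0871) = 0.2719.
Step 4 — Bandwidth: Δω = ω₀/Q = 5.28e+04 rad/s; BW = Δω/(2π) = 8404 Hz.

(a) f₀ = 2285 Hz  (b) Q = 0.2719  (c) BW = 8404 Hz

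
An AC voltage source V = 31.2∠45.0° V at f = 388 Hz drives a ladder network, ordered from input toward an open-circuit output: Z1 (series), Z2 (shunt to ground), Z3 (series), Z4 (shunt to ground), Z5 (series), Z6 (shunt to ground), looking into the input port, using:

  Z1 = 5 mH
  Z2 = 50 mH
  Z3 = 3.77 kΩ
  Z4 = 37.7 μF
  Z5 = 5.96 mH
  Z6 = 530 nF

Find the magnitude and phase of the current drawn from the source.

Step 1 — Angular frequency: ω = 2π·f = 2π·388 = 2438 rad/s.
Step 2 — Component impedances:
  Z1: Z = jωL = j·2438·0.005 = 0 + j12.19 Ω
  Z2: Z = jωL = j·2438·0.05 = 0 + j121.9 Ω
  Z3: Z = R = 3770 Ω
  Z4: Z = 1/(jωC) = -j/(ω·C) = 0 - j10.88 Ω
  Z5: Z = jωL = j·2438·0.00596 = 0 + j14.53 Ω
  Z6: Z = 1/(jωC) = -j/(ω·C) = 0 - j773.9 Ω
Step 3 — Ladder network (open output): work backward from the far end, alternating series and parallel combinations. Z_in = 3.938 + j134 Ω = 134∠88.3° Ω.
Step 4 — Source phasor: V = 31.2∠45.0° V = 22.06 + j22.06 V.
Step 5 — Ohm's law: I = V / Z_total = (22.06 + j22.06) / (3.938 + j134) = 0.1694 - j0.1597 A.
Step 6 — Convert to polar: |I| = 0.2328 A, ∠I = -43.3°.

I = 0.2328∠-43.3° A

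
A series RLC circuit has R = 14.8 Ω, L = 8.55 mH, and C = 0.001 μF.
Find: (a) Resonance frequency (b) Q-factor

Step 1 — Resonance condition Im(Z)=0 gives ω₀ = 1/√(LC).
Step 2 — ω₀ = 1/√(0.00855·1e-09) = 3.42e+05 rad/s.
Step 3 — f₀ = ω₀/(2π) = 5.443e+04 Hz.
Step 4 — Series Q: Q = ω₀L/R = 3.42e+05·0.00855/14.8 = 197.6.

(a) f₀ = 5.443e+04 Hz  (b) Q = 197.6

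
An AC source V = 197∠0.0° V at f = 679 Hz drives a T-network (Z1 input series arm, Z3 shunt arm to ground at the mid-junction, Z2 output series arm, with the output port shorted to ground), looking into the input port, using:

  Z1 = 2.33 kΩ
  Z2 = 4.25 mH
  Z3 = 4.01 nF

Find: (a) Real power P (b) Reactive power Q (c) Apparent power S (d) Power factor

Step 1 — Angular frequency: ω = 2π·f = 2π·679 = 4266 rad/s.
Step 2 — Component impedances:
  Z1: Z = R = 2330 Ω
  Z2: Z = jωL = j·4266·0.00425 = 0 + j18.13 Ω
  Z3: Z = 1/(jωC) = -j/(ω·C) = 0 - j5.845e+04 Ω
Step 3 — With the output port shorted to ground, the output series arm Z2 runs from the junction to ground; the shunt arm Z3 also runs from the junction to ground. They appear in parallel: Z3 || Z2 = 0 + j18.14 Ω.
Step 4 — Series with input arm Z1: Z_in = Z1 + (Z3 || Z2) = 2330 + j18.14 Ω = 2330∠0.4° Ω.
Step 5 — Source phasor: V = 197∠0.0° V = 197 V.
Step 6 — Current: I = V / Z = 0.08454 - j0.0006581 A = 0.08455∠-0.4° A.
Step 7 — Complex power: S = V·I* = 16.66 + j0.1296 VA.
Step 8 — Real power: P = Re(S) = 16.66 W.
Step 9 — Reactive power: Q = Im(S) = 0.1296 VAR.
Step 10 — Apparent power: |S| = 16.66 VA.
Step 11 — Power factor: PF = P/|S| = 1 (lagging).

(a) P = 16.66 W  (b) Q = 0.1296 VAR  (c) S = 16.66 VA  (d) PF = 1 (lagging)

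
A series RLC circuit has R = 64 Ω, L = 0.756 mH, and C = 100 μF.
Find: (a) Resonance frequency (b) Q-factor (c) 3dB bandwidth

Step 1 — Resonance: ω₀ = 1/√(LC) = 1/√(0.000756·0.0001) = 3637 rad/s.
Step 2 — f₀ = ω₀/(2π) = 578.8 Hz.
Step 3 — Series Q: Q = ω₀L/R = 3637·0.000756/64 = 0.04296.
Step 4 — Bandwidth: Δω = ω₀/Q = 8.466e+04 rad/s; BW = Δω/(2π) = 1.347e+04 Hz.

(a) f₀ = 578.8 Hz  (b) Q = 0.04296  (c) BW = 1.347e+04 Hz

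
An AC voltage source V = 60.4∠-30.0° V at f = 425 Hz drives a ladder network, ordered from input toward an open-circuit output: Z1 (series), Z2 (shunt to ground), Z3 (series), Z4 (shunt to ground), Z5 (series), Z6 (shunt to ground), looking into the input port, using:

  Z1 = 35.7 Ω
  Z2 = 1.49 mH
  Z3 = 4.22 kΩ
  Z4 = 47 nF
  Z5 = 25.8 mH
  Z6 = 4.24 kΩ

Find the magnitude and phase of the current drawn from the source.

Step 1 — Angular frequency: ω = 2π·f = 2π·425 = 2670 rad/s.
Step 2 — Component impedances:
  Z1: Z = R = 35.7 Ω
  Z2: Z = jωL = j·2670·0.00149 = 0 + j3.979 Ω
  Z3: Z = R = 4220 Ω
  Z4: Z = 1/(jωC) = -j/(ω·C) = 0 - j7968 Ω
  Z5: Z = jωL = j·2670·0.0258 = 0 + j68.9 Ω
  Z6: Z = R = 4240 Ω
Step 3 — Ladder network (open output): work backward from the far end, alternating series and parallel combinations. Z_in = 35.7 + j3.979 Ω = 35.92∠6.4° Ω.
Step 4 — Source phasor: V = 60.4∠-30.0° V = 52.31 - j30.2 V.
Step 5 — Ohm's law: I = V / Z_total = (52.31 - j30.2) / (35.7 + j3.979) = 1.354 - j0.9968 A.
Step 6 — Convert to polar: |I| = 1.681 A, ∠I = -36.4°.

I = 1.681∠-36.4° A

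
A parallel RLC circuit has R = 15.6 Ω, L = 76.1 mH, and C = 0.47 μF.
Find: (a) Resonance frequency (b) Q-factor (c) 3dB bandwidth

Step 1 — Resonance: ω₀ = 1/√(LC) = 1/√(0.0761·4.7e-07) = 5288 rad/s.
Step 2 — f₀ = ω₀/(2π) = 841.5 Hz.
Step 3 — Parallel Q: Q = R/(ω₀L) = 15.6/(5288·0.0761) = 0.03877.
Step 4 — Bandwidth: Δω = ω₀/Q = 1.364e+05 rad/s; BW = Δω/(2π) = 2.171e+04 Hz.

(a) f₀ = 841.5 Hz  (b) Q = 0.03877  (c) BW = 2.171e+04 Hz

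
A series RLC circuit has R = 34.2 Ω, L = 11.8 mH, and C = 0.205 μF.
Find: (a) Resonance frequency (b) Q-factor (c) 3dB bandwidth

Step 1 — Resonance: ω₀ = 1/√(LC) = 1/√(0.0118·2.05e-07) = 2.033e+04 rad/s.
Step 2 — f₀ = ω₀/(2π) = 3236 Hz.
Step 3 — Series Q: Q = ω₀L/R = 2.033e+04·0.0118/34.2 = 7.015.
Step 4 — Bandwidth: Δω = ω₀/Q = 2898 rad/s; BW = Δω/(2π) = 461.3 Hz.

(a) f₀ = 3236 Hz  (b) Q = 7.015  (c) BW = 461.3 Hz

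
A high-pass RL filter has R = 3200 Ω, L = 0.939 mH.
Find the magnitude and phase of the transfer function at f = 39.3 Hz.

Step 1 — Angular frequency: ω = 2π·39.3 = 246.9 rad/s.
Step 2 — Transfer function: H(jω) = jωL/(R + jωL).
Step 3 — Numerator jωL = j·0.2319; denominator R + jωL = 3200 + j0.2319.
Step 4 — H = 5.25e-09 + j7.246e-05.
Step 5 — Magnitude: |H| = 7.246e-05 (-82.8 dB); phase: φ = 90.0°.

|H| = 7.246e-05 (-82.8 dB), φ = 90.0°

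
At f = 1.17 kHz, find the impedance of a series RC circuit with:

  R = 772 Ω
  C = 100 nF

Step 1 — Angular frequency: ω = 2π·f = 2π·1170 = 7351 rad/s.
Step 2 — Component impedances:
  R: Z = R = 772 Ω
  C: Z = 1/(jωC) = -j/(ω·C) = 0 - j1360 Ω
Step 3 — Series combination: Z_total = R + C = 772 - j1360 Ω = 1564∠-60.4° Ω.

Z = 772 - j1360 Ω = 1564∠-60.4° Ω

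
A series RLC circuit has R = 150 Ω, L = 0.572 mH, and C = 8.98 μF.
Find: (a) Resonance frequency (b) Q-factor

Step 1 — Resonance condition Im(Z)=0 gives ω₀ = 1/√(LC).
Step 2 — ω₀ = 1/√(0.000572·8.98e-06) = 1.395e+04 rad/s.
Step 3 — f₀ = ω₀/(2π) = 2221 Hz.
Step 4 — Series Q: Q = ω₀L/R = 1.395e+04·0.000572/150 = 0.05321.

(a) f₀ = 2221 Hz  (b) Q = 0.05321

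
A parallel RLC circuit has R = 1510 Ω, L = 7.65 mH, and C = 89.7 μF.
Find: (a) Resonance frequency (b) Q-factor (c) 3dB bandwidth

Step 1 — Resonance: ω₀ = 1/√(LC) = 1/√(0.00765·8.97e-05) = 1207 rad/s.
Step 2 — f₀ = ω₀/(2π) = 192.1 Hz.
Step 3 — Parallel Q: Q = R/(ω₀L) = 1510/(1207·0.00765) = 163.5.
Step 4 — Bandwidth: Δω = ω₀/Q = 7.383 rad/s; BW = Δω/(2π) = 1.175 Hz.

(a) f₀ = 192.1 Hz  (b) Q = 163.5  (c) BW = 1.175 Hz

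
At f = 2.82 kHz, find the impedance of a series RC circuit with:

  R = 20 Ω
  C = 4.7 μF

Step 1 — Angular frequency: ω = 2π·f = 2π·2820 = 1.772e+04 rad/s.
Step 2 — Component impedances:
  R: Z = R = 20 Ω
  C: Z = 1/(jωC) = -j/(ω·C) = 0 - j12.01 Ω
Step 3 — Series combination: Z_total = R + C = 20 - j12.01 Ω = 23.33∠-31.0° Ω.

Z = 20 - j12.01 Ω = 23.33∠-31.0° Ω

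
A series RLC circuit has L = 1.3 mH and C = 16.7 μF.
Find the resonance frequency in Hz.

Step 1 — Resonance condition Im(Z)=0 gives ω₀ = 1/√(LC).
Step 2 — ω₀ = 1/√(0.0013·1.67e-05) = 6787 rad/s.
Step 3 — f₀ = ω₀/(2π) = 1080 Hz.

f₀ = 1080 Hz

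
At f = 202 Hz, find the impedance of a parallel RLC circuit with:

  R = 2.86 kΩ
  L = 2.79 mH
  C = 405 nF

Step 1 — Angular frequency: ω = 2π·f = 2π·202 = 1269 rad/s.
Step 2 — Component impedances:
  R: Z = R = 2860 Ω
  L: Z = jωL = j·1269·0.00279 = 0 + j3.541 Ω
  C: Z = 1/(jωC) = -j/(ω·C) = 0 - j1945 Ω
Step 3 — Parallel combination: 1/Z_total = 1/R + 1/L + 1/C; Z_total = 0.0044 + j3.548 Ω = 3.548∠89.9° Ω.

Z = 0.0044 + j3.548 Ω = 3.548∠89.9° Ω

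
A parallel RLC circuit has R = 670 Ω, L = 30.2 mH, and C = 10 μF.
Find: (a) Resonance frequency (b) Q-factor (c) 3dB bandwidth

Step 1 — Resonance: ω₀ = 1/√(LC) = 1/√(0.0302·1e-05) = 1820 rad/s.
Step 2 — f₀ = ω₀/(2π) = 289.6 Hz.
Step 3 — Parallel Q: Q = R/(ω₀L) = 670/(1820·0.0302) = 12.19.
Step 4 — Bandwidth: Δω = ω₀/Q = 149.3 rad/s; BW = Δω/(2π) = 23.75 Hz.

(a) f₀ = 289.6 Hz  (b) Q = 12.19  (c) BW = 23.75 Hz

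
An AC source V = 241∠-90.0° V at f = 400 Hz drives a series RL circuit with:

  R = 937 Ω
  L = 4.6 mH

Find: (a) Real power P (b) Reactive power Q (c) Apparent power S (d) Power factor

Step 1 — Angular frequency: ω = 2π·f = 2π·400 = 2513 rad/s.
Step 2 — Component impedances:
  R: Z = R = 937 Ω
  L: Z = jωL = j·2513·0.0046 = 0 + j11.56 Ω
Step 3 — Series combination: Z_total = R + L = 937 + j11.56 Ω = 937.1∠0.7° Ω.
Step 4 — Source phasor: V = 241∠-90.0° V = 0 - j241 V.
Step 5 — Current: I = V / Z = -0.003173 - j0.2572 A = 0.2572∠-90.7° A.
Step 6 — Complex power: S = V·I* = 61.98 + j0.7647 VA.
Step 7 — Real power: P = Re(S) = 61.98 W.
Step 8 — Reactive power: Q = Im(S) = 0.7647 VAR.
Step 9 — Apparent power: |S| = 61.98 VA.
Step 10 — Power factor: PF = P/|S| = 0.9999 (lagging).

(a) P = 61.98 W  (b) Q = 0.7647 VAR  (c) S = 61.98 VA  (d) PF = 0.9999 (lagging)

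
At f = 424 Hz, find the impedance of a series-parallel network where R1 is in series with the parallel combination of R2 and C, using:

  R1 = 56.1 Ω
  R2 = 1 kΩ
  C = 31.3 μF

Step 1 — Angular frequency: ω = 2π·f = 2π·424 = 2664 rad/s.
Step 2 — Component impedances:
  R1: Z = R = 56.1 Ω
  R2: Z = R = 1000 Ω
  C: Z = 1/(jωC) = -j/(ω·C) = 0 - j11.99 Ω
Step 3 — Parallel branch: R2 || C = 1/(1/R2 + 1/C) = 0.1438 - j11.99 Ω.
Step 4 — Series with R1: Z_total = R1 + (R2 || C) = 56.24 - j11.99 Ω = 57.51∠-12.0° Ω.

Z = 56.24 - j11.99 Ω = 57.51∠-12.0° Ω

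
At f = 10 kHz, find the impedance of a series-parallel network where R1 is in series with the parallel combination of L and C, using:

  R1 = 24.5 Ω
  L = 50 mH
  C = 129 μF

Step 1 — Angular frequency: ω = 2π·f = 2π·1e+04 = 6.283e+04 rad/s.
Step 2 — Component impedances:
  R1: Z = R = 24.5 Ω
  L: Z = jωL = j·6.283e+04·0.05 = 0 + j3142 Ω
  C: Z = 1/(jωC) = -j/(ω·C) = 0 - j0.1234 Ω
Step 3 — Parallel branch: L || C = 1/(1/L + 1/C) = 0 - j0.1234 Ω.
Step 4 — Series with R1: Z_total = R1 + (L || C) = 24.5 - j0.1234 Ω = 24.5∠-0.3° Ω.

Z = 24.5 - j0.1234 Ω = 24.5∠-0.3° Ω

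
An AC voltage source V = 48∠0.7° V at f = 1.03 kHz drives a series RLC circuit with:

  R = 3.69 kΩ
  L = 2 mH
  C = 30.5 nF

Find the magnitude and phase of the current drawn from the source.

Step 1 — Angular frequency: ω = 2π·f = 2π·1030 = 6472 rad/s.
Step 2 — Component impedances:
  R: Z = R = 3690 Ω
  L: Z = jωL = j·6472·0.002 = 0 + j12.94 Ω
  C: Z = 1/(jωC) = -j/(ω·C) = 0 - j5066 Ω
Step 3 — Series combination: Z_total = R + L + C = 3690 - j5053 Ω = 6257∠-53.9° Ω.
Step 4 — Source phasor: V = 48∠0.7° V = 48 + j0.5864 V.
Step 5 — Ohm's law: I = V / Z_total = (48 + j0.5864) / (3690 - j5053) = 0.004448 + j0.00625 A.
Step 6 — Convert to polar: |I| = 0.007671 A, ∠I = 54.6°.

I = 0.007671∠54.6° A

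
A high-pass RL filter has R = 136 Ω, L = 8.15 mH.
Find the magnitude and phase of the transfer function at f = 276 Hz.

Step 1 — Angular frequency: ω = 2π·276 = 1734 rad/s.
Step 2 — Transfer function: H(jω) = jωL/(R + jωL).
Step 3 — Numerator jωL = j·14.13; denominator R + jωL = 136 + j14.13.
Step 4 — H = 0.01068 + j0.1028.
Step 5 — Magnitude: |H| = 0.1034 (-19.7 dB); phase: φ = 84.1°.

|H| = 0.1034 (-19.7 dB), φ = 84.1°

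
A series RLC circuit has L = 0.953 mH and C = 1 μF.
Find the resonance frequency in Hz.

Step 1 — Resonance condition Im(Z)=0 gives ω₀ = 1/√(LC).
Step 2 — ω₀ = 1/√(0.000953·1e-06) = 3.239e+04 rad/s.
Step 3 — f₀ = ω₀/(2π) = 5156 Hz.

f₀ = 5156 Hz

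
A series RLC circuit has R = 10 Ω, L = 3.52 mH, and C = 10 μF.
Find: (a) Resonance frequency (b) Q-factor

Step 1 — Resonance condition Im(Z)=0 gives ω₀ = 1/√(LC).
Step 2 — ω₀ = 1/√(0.00352·1e-05) = 5330 rad/s.
Step 3 — f₀ = ω₀/(2π) = 848.3 Hz.
Step 4 — Series Q: Q = ω₀L/R = 5330·0.00352/10 = 1.876.

(a) f₀ = 848.3 Hz  (b) Q = 1.876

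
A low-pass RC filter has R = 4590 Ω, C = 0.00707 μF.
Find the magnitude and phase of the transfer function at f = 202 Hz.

Step 1 — Angular frequency: ω = 2π·202 = 1269 rad/s.
Step 2 — Transfer function: H(jω) = 1/(1 + jωRC).
Step 3 — Denominator: 1 + jωRC = 1 + j·1269·4590·7.07e-09 = 1 + j0.04119.
Step 4 — H = 0.9983 - j0.04112.
Step 5 — Magnitude: |H| = 0.9992 (-0.0 dB); phase: φ = -2.4°.

|H| = 0.9992 (-0.0 dB), φ = -2.4°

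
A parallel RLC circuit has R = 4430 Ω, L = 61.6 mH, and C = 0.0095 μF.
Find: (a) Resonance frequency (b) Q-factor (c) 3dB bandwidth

Step 1 — Resonance: ω₀ = 1/√(LC) = 1/√(0.0616·9.5e-09) = 4.134e+04 rad/s.
Step 2 — f₀ = ω₀/(2π) = 6579 Hz.
Step 3 — Parallel Q: Q = R/(ω₀L) = 4430/(4.134e+04·0.0616) = 1.74.
Step 4 — Bandwidth: Δω = ω₀/Q = 2.376e+04 rad/s; BW = Δω/(2π) = 3782 Hz.

(a) f₀ = 6579 Hz  (b) Q = 1.74  (c) BW = 3782 Hz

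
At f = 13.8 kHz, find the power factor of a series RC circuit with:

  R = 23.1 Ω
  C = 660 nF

Step 1 — Angular frequency: ω = 2π·f = 2π·1.38e+04 = 8.671e+04 rad/s.
Step 2 — Component impedances:
  R: Z = R = 23.1 Ω
  C: Z = 1/(jωC) = -j/(ω·C) = 0 - j17.47 Ω
Step 3 — Series combination: Z_total = R + C = 23.1 - j17.47 Ω = 28.96∠-37.1° Ω.
Step 4 — Power factor: PF = cos(φ) = Re(Z)/|Z| = 23.1/28.965 = 0.7975.
Step 5 — Type: Im(Z) = -17.47 ⇒ leading (phase φ = -37.1°).

PF = 0.7975 (leading, φ = -37.1°)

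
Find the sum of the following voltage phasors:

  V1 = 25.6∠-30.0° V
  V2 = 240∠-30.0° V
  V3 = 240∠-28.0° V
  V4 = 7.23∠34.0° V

Step 1 — Convert each phasor to rectangular form:
  V1 = 25.6·(cos(-30.0°) + j·sin(-30.0°)) = 22.17 - j12.8 V
  V2 = 240·(cos(-30.0°) + j·sin(-30.0°)) = 207.8 - j120 V
  V3 = 240·(cos(-28.0°) + j·sin(-28.0°)) = 211.9 - j112.7 V
  V4 = 7.23·(cos(34.0°) + j·sin(34.0°)) = 5.994 + j4.043 V
Step 2 — Sum components: V_total = 447.9 - j241.4 V.
Step 3 — Convert to polar: |V_total| = 508.8 V, ∠V_total = -28.3°.

V_total = 508.8∠-28.3° V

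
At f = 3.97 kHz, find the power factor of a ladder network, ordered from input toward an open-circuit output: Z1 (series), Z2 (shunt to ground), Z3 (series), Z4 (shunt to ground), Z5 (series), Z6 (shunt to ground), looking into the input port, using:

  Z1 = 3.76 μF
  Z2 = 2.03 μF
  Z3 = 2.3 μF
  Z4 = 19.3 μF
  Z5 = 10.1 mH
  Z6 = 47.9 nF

Step 1 — Angular frequency: ω = 2π·f = 2π·3970 = 2.494e+04 rad/s.
Step 2 — Component impedances:
  Z1: Z = 1/(jωC) = -j/(ω·C) = 0 - j10.66 Ω
  Z2: Z = 1/(jωC) = -j/(ω·C) = 0 - j19.75 Ω
  Z3: Z = 1/(jωC) = -j/(ω·C) = 0 - j17.43 Ω
  Z4: Z = 1/(jωC) = -j/(ω·C) = 0 - j2.077 Ω
  Z5: Z = jωL = j·2.494e+04·0.0101 = 0 + j251.9 Ω
  Z6: Z = 1/(jωC) = -j/(ω·C) = 0 - j836.9 Ω
Step 3 — Ladder network (open output): work backward from the far end, alternating series and parallel combinations. Z_in = 0 - j20.47 Ω = 20.47∠-90.0° Ω.
Step 4 — Power factor: PF = cos(φ) = Re(Z)/|Z| = 0/20.47 = 0.
Step 5 — Type: Im(Z) = -20.47 ⇒ leading (phase φ = -90.0°).

PF = 0 (leading, φ = -90.0°)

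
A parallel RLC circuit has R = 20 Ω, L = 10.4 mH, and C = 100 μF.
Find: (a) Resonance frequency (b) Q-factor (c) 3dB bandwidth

Step 1 — Resonance: ω₀ = 1/√(LC) = 1/√(0.0104·0.0001) = 980.6 rad/s.
Step 2 — f₀ = ω₀/(2π) = 156.1 Hz.
Step 3 — Parallel Q: Q = R/(ω₀L) = 20/(980.6·0.0104) = 1.961.
Step 4 — Bandwidth: Δω = ω₀/Q = 500 rad/s; BW = Δω/(2π) = 79.58 Hz.

(a) f₀ = 156.1 Hz  (b) Q = 1.961  (c) BW = 79.58 Hz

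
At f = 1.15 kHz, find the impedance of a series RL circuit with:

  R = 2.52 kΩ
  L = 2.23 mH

Step 1 — Angular frequency: ω = 2π·f = 2π·1150 = 7226 rad/s.
Step 2 — Component impedances:
  R: Z = R = 2520 Ω
  L: Z = jωL = j·7226·0.00223 = 0 + j16.11 Ω
Step 3 — Series combination: Z_total = R + L = 2520 + j16.11 Ω = 2520∠0.4° Ω.

Z = 2520 + j16.11 Ω = 2520∠0.4° Ω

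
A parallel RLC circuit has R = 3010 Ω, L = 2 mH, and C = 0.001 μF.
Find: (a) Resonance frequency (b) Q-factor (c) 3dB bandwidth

Step 1 — Resonance: ω₀ = 1/√(LC) = 1/√(0.002·1e-09) = 7.071e+05 rad/s.
Step 2 — f₀ = ω₀/(2π) = 1.125e+05 Hz.
Step 3 — Parallel Q: Q = R/(ω₀L) = 3010/(7.071e+05·0.002) = 2.128.
Step 4 — Bandwidth: Δω = ω₀/Q = 3.322e+05 rad/s; BW = Δω/(2π) = 5.288e+04 Hz.

(a) f₀ = 1.125e+05 Hz  (b) Q = 2.128  (c) BW = 5.288e+04 Hz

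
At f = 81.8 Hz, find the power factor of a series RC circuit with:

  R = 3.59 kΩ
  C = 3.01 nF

Step 1 — Angular frequency: ω = 2π·f = 2π·81.8 = 514 rad/s.
Step 2 — Component impedances:
  R: Z = R = 3590 Ω
  C: Z = 1/(jωC) = -j/(ω·C) = 0 - j6.464e+05 Ω
Step 3 — Series combination: Z_total = R + C = 3590 - j6.464e+05 Ω = 6.464e+05∠-89.7° Ω.
Step 4 — Power factor: PF = cos(φ) = Re(Z)/|Z| = 3590/6.464e+05 = 0.005554.
Step 5 — Type: Im(Z) = -6.464e+05 ⇒ leading (phase φ = -89.7°).

PF = 0.005554 (leading, φ = -89.7°)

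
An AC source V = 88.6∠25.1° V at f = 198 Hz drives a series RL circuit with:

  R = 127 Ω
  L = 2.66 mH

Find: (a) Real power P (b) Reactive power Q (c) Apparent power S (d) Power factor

Step 1 — Angular frequency: ω = 2π·f = 2π·198 = 1244 rad/s.
Step 2 — Component impedances:
  R: Z = R = 127 Ω
  L: Z = jωL = j·1244·0.00266 = 0 + j3.309 Ω
Step 3 — Series combination: Z_total = R + L = 127 + j3.309 Ω = 127∠1.5° Ω.
Step 4 — Source phasor: V = 88.6∠25.1° V = 80.23 + j37.58 V.
Step 5 — Current: I = V / Z = 0.639 + j0.2793 A = 0.6974∠23.6° A.
Step 6 — Complex power: S = V·I* = 61.77 + j1.61 VA.
Step 7 — Real power: P = Re(S) = 61.77 W.
Step 8 — Reactive power: Q = Im(S) = 1.61 VAR.
Step 9 — Apparent power: |S| = 61.79 VA.
Step 10 — Power factor: PF = P/|S| = 0.9997 (lagging).

(a) P = 61.77 W  (b) Q = 1.61 VAR  (c) S = 61.79 VA  (d) PF = 0.9997 (lagging)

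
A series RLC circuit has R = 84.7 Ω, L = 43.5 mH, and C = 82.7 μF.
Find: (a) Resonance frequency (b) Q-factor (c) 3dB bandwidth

Step 1 — Resonance: ω₀ = 1/√(LC) = 1/√(0.0435·8.27e-05) = 527.2 rad/s.
Step 2 — f₀ = ω₀/(2π) = 83.91 Hz.
Step 3 — Series Q: Q = ω₀L/R = 527.2·0.0435/84.7 = 0.2708.
Step 4 — Bandwidth: Δω = ω₀/Q = 1947 rad/s; BW = Δω/(2π) = 309.9 Hz.

(a) f₀ = 83.91 Hz  (b) Q = 0.2708  (c) BW = 309.9 Hz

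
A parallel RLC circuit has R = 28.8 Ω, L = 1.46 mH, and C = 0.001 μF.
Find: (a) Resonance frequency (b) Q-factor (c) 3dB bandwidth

Step 1 — Resonance: ω₀ = 1/√(LC) = 1/√(0.00146·1e-09) = 8.276e+05 rad/s.
Step 2 — f₀ = ω₀/(2π) = 1.317e+05 Hz.
Step 3 — Parallel Q: Q = R/(ω₀L) = 28.8/(8.276e+05·0.00146) = 0.02384.
Step 4 — Bandwidth: Δω = ω₀/Q = 3.472e+07 rad/s; BW = Δω/(2π) = 5.526e+06 Hz.

(a) f₀ = 1.317e+05 Hz  (b) Q = 0.02384  (c) BW = 5.526e+06 Hz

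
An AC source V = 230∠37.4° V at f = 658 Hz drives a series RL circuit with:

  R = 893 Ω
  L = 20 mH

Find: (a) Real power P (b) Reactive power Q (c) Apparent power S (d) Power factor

Step 1 — Angular frequency: ω = 2π·f = 2π·658 = 4134 rad/s.
Step 2 — Component impedances:
  R: Z = R = 893 Ω
  L: Z = jωL = j·4134·0.02 = 0 + j82.69 Ω
Step 3 — Series combination: Z_total = R + L = 893 + j82.69 Ω = 896.8∠5.3° Ω.
Step 4 — Source phasor: V = 230∠37.4° V = 182.7 + j139.7 V.
Step 5 — Current: I = V / Z = 0.2172 + j0.1363 A = 0.2565∠32.1° A.
Step 6 — Complex power: S = V·I* = 58.73 + j5.439 VA.
Step 7 — Real power: P = Re(S) = 58.73 W.
Step 8 — Reactive power: Q = Im(S) = 5.439 VAR.
Step 9 — Apparent power: |S| = 58.99 VA.
Step 10 — Power factor: PF = P/|S| = 0.9957 (lagging).

(a) P = 58.73 W  (b) Q = 5.439 VAR  (c) S = 58.99 VA  (d) PF = 0.9957 (lagging)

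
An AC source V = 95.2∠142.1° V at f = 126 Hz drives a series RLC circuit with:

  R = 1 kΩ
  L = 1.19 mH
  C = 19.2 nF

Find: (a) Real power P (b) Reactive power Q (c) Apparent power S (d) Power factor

Step 1 — Angular frequency: ω = 2π·f = 2π·126 = 791.7 rad/s.
Step 2 — Component impedances:
  R: Z = R = 1000 Ω
  L: Z = jωL = j·791.7·0.00119 = 0 + j0.9421 Ω
  C: Z = 1/(jωC) = -j/(ω·C) = 0 - j6.579e+04 Ω
Step 3 — Series combination: Z_total = R + L + C = 1000 - j6.579e+04 Ω = 6.579e+04∠-89.1° Ω.
Step 4 — Source phasor: V = 95.2∠142.1° V = -75.12 + j58.48 V.
Step 5 — Current: I = V / Z = -0.0009061 - j0.001128 A = 0.001447∠-128.8° A.
Step 6 — Complex power: S = V·I* = 0.002094 - j0.1377 VA.
Step 7 — Real power: P = Re(S) = 0.002094 W.
Step 8 — Reactive power: Q = Im(S) = -0.1377 VAR.
Step 9 — Apparent power: |S| = 0.1377 VA.
Step 10 — Power factor: PF = P/|S| = 0.0152 (leading).

(a) P = 0.002094 W  (b) Q = -0.1377 VAR  (c) S = 0.1377 VA  (d) PF = 0.0152 (leading)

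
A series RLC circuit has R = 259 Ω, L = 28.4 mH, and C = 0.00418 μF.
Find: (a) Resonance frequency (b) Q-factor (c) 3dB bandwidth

Step 1 — Resonance: ω₀ = 1/√(LC) = 1/√(0.0284·4.18e-09) = 9.178e+04 rad/s.
Step 2 — f₀ = ω₀/(2π) = 1.461e+04 Hz.
Step 3 — Series Q: Q = ω₀L/R = 9.178e+04·0.0284/259 = 10.06.
Step 4 — Bandwidth: Δω = ω₀/Q = 9120 rad/s; BW = Δω/(2π) = 1451 Hz.

(a) f₀ = 1.461e+04 Hz  (b) Q = 10.06  (c) BW = 1451 Hz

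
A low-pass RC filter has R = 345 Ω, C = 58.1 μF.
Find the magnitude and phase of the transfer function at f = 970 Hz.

Step 1 — Angular frequency: ω = 2π·970 = 6095 rad/s.
Step 2 — Transfer function: H(jω) = 1/(1 + jωRC).
Step 3 — Denominator: 1 + jωRC = 1 + j·6095·345·5.81e-05 = 1 + j122.2.
Step 4 — H = 6.7e-05 - j0.008185.
Step 5 — Magnitude: |H| = 0.008185 (-41.7 dB); phase: φ = -89.5°.

|H| = 0.008185 (-41.7 dB), φ = -89.5°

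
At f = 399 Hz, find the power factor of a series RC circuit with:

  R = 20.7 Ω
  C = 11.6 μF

Step 1 — Angular frequency: ω = 2π·f = 2π·399 = 2507 rad/s.
Step 2 — Component impedances:
  R: Z = R = 20.7 Ω
  C: Z = 1/(jωC) = -j/(ω·C) = 0 - j34.39 Ω
Step 3 — Series combination: Z_total = R + C = 20.7 - j34.39 Ω = 40.14∠-59.0° Ω.
Step 4 — Power factor: PF = cos(φ) = Re(Z)/|Z| = 20.7/40.14 = 0.5157.
Step 5 — Type: Im(Z) = -34.39 ⇒ leading (phase φ = -59.0°).

PF = 0.5157 (leading, φ = -59.0°)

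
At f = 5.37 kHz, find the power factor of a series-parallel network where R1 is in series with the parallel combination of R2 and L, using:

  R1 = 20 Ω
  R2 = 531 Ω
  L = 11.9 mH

Step 1 — Angular frequency: ω = 2π·f = 2π·5370 = 3.374e+04 rad/s.
Step 2 — Component impedances:
  R1: Z = R = 20 Ω
  R2: Z = R = 531 Ω
  L: Z = jωL = j·3.374e+04·0.0119 = 0 + j401.5 Ω
Step 3 — Parallel branch: R2 || L = 1/(1/R2 + 1/L) = 193.2 + j255.5 Ω.
Step 4 — Series with R1: Z_total = R1 + (R2 || L) = 213.2 + j255.5 Ω = 332.7∠50.2° Ω.
Step 5 — Power factor: PF = cos(φ) = Re(Z)/|Z| = 213.16/332.71 = 0.6407.
Step 6 — Type: Im(Z) = 255.5 ⇒ lagging (phase φ = 50.2°).

PF = 0.6407 (lagging, φ = 50.2°)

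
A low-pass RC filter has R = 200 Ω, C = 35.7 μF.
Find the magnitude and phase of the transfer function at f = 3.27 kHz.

Step 1 — Angular frequency: ω = 2π·3270 = 2.055e+04 rad/s.
Step 2 — Transfer function: H(jω) = 1/(1 + jωRC).
Step 3 — Denominator: 1 + jωRC = 1 + j·2.055e+04·200·3.57e-05 = 1 + j146.7.
Step 4 — H = 4.647e-05 - j0.006816.
Step 5 — Magnitude: |H| = 0.006817 (-43.3 dB); phase: φ = -89.6°.

|H| = 0.006817 (-43.3 dB), φ = -89.6°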